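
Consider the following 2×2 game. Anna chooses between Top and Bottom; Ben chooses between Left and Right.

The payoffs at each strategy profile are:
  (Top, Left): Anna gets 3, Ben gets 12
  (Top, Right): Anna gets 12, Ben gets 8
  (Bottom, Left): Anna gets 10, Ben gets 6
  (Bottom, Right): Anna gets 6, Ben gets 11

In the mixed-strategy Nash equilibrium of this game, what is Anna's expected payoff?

102/13

First find q, the probability Ben plays Left, from Anna's indifference between Top and Bottom: 3q + 12(1−q) = 10q + 6(1−q), giving q = 6/13.
Since Anna is indifferent in equilibrium, Anna's expected payoff equals the payoff from either row against (6/13, 7/13). Using Top: 3(6/13) + 12(7/13) = 102/13.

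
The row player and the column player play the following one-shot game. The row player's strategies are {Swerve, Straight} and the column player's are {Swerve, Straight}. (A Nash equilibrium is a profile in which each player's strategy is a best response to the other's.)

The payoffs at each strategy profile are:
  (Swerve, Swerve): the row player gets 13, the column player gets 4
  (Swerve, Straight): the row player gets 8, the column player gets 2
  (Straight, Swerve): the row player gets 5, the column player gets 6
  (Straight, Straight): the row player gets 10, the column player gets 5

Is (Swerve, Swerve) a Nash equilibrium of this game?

At (Swerve, Swerve), the row player earns 13; switching to Straight would give 5, so the row player has no profitable deviation.
The column player earns 4; switching to Straight would give 2, so the column player has no profitable deviation.
Neither player can gain by a unilateral deviation, so this profile is a Nash equilibrium.

Yes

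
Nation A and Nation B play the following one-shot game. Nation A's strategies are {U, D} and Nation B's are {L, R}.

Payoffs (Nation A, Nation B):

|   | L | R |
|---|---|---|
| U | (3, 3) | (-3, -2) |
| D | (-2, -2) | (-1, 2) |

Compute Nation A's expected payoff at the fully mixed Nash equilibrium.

-9/7

First find q, the probability Nation B plays L, from Nation A's indifference between U and D: 3q − 3(1−q) = −2q − (1−q), giving q = 2/7.
Since Nation A is indifferent in equilibrium, Nation A's expected payoff equals the payoff from either row against (2/7, 5/7). Using U: 3(2/7) − 3(5/7) = -9/7.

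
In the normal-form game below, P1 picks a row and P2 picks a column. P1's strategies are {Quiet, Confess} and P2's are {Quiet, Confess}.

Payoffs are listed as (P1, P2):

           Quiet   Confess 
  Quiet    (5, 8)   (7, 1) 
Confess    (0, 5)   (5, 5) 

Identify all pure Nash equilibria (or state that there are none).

(Quiet, Quiet)

(Quiet, Quiet): P1 gets 5 ≥ 0 from Confess, and P2 gets 8 ≥ 1 from Confess — Nash equilibrium.
(Quiet, Confess): P2 prefers Quiet (8 > 1) — not an equilibrium.
(Confess, Quiet): P1 prefers Quiet (5 > 0) — not an equilibrium.
(Confess, Confess): P1 prefers Quiet (7 > 5) — not an equilibrium.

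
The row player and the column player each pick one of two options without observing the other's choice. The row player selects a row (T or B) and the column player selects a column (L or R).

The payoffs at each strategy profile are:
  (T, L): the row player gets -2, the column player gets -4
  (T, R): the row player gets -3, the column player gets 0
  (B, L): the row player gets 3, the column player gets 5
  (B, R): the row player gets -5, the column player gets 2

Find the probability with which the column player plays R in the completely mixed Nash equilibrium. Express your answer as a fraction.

Let y be the probability that the column player plays L. In a completely mixed equilibrium, the row player must be indifferent between T and B.
The row player's expected payoff from T is −2y − 3(1−y); from B it is 3y − 5(1−y).
Setting these equal: y − 3 = 8y − 5, so y = 2/7.
Therefore the column player plays R with probability 1 − 2/7 = 5/7.

5/7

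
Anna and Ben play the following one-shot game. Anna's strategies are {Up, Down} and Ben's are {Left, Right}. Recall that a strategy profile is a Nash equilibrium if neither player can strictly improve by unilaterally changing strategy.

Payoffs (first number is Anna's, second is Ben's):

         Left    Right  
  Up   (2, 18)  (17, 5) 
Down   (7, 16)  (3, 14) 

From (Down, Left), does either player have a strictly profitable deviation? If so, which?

Anna at (Down, Left) earns 7; deviating to Up yields 2 — not better.
Ben earns 16; deviating to Right yields 14 — not better.
Neither player can strictly improve; the profile is a Nash equilibrium.

Neither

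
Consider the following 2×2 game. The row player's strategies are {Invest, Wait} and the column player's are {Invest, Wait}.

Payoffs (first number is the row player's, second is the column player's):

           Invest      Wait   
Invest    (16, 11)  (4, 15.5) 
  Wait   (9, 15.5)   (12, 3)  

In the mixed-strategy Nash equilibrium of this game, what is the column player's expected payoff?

829/68

First find x, the probability the row player plays Invest, from the column player's indifference between Invest and Wait: 11x + 15.5(1−x) = 15.5x + 3(1−x), giving x = 25/34.
Since the column player is indifferent in equilibrium, the column player's expected payoff equals the payoff from either column against (25/34, 9/34). Using Invest: 11(25/34) + 15.5(9/34) = 829/68.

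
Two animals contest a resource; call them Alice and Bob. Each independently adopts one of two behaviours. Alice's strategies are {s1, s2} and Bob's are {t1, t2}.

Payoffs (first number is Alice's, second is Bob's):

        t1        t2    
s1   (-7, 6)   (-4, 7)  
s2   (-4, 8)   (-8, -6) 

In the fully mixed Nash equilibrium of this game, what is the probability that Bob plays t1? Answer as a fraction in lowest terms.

Let c be the probability that Bob plays t1. In a completely mixed equilibrium, Alice must be indifferent between s1 and s2.
Alice's expected payoff from s1 is −7c − 4(1−c); from s2 it is −4c − 8(1−c).
Setting these equal: −3c − 4 = 4c − 8, so c = 4/7.

4/7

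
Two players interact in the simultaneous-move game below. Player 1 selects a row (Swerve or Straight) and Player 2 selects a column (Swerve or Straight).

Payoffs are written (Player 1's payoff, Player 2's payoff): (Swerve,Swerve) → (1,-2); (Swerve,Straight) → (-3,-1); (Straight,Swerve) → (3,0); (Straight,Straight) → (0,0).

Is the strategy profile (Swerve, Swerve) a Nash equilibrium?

At (Swerve, Swerve), Player 1 earns 1; switching to Straight would give 3, so Player 1 would deviate.
Player 2 earns -2; switching to Straight would give -1, so Player 2 would deviate.
Since at least one player can profitably deviate, this is not a Nash equilibrium.

No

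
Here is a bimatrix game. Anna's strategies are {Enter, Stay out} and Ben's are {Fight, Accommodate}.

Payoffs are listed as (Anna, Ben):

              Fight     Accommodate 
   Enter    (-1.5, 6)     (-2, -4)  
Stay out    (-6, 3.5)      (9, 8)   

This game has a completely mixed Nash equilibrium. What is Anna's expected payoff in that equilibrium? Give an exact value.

First find q, the probability Ben plays Fight, from Anna's indifference between Enter and Stay out: −1.5q − 2(1−q) = −6q + 9(1−q), giving q = 22/31.
Since Anna is indifferent in equilibrium, Anna's expected payoff equals the payoff from either row against (22/31, 9/31). Using Enter: −1.5(22/31) − 2(9/31) = -51/31.

-51/31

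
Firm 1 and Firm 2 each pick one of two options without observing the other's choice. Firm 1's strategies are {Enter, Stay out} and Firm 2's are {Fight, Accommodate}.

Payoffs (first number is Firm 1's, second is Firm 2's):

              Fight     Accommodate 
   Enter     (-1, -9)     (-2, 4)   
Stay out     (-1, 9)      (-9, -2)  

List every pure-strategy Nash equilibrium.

(Enter, Fight): Firm 2 prefers Accommodate (4 > -9) — not an equilibrium.
(Enter, Accommodate): Firm 1 gets -2 ≥ -9 from Stay out, and Firm 2 gets 4 ≥ -9 from Fight — Nash equilibrium.
(Stay out, Fight): Firm 1 gets -1 ≥ -1 from Enter, and Firm 2 gets 9 ≥ -2 from Accommodate — Nash equilibrium.
(Stay out, Accommodate): Firm 1 prefers Enter (-2 > -9); Firm 2 prefers Fight (9 > -2) — not an equilibrium.

(Enter, Accommodate) and (Stay out, Fight)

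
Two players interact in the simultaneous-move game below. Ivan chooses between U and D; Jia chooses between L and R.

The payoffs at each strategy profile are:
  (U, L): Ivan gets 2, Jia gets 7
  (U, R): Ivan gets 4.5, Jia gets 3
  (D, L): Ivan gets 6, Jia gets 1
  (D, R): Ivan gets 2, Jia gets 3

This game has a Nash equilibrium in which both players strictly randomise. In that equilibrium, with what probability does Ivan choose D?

Let x be the probability that Ivan plays U. In a completely mixed equilibrium, Jia must be indifferent between L and R.
Jia's expected payoff from L is 7x + (1−x); from R it is 3x + 3(1−x).
Setting these equal: 6x + 1 = 3, so x = 1/3.
Therefore Ivan plays D with probability 1 − 1/3 = 2/3.

2/3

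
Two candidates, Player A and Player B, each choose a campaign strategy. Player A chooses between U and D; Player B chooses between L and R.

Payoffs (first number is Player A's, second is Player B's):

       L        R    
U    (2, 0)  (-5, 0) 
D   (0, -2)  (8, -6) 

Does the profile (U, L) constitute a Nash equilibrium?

At (U, L), Player A earns 2; switching to D would give 0, so Player A has no profitable deviation.
Player B earns 0; switching to R would give 0, so Player B has no profitable deviation.
Neither player can gain by a unilateral deviation, so this profile is a Nash equilibrium.

Yes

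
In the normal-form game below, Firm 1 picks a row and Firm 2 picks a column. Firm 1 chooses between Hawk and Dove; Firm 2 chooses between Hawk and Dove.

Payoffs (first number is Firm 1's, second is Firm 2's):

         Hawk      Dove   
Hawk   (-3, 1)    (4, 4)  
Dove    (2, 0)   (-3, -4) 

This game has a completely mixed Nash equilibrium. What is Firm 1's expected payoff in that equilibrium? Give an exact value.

-1/12

First find q, the probability Firm 2 plays Hawk, from Firm 1's indifference between Hawk and Dove: −3q + 4(1−q) = 2q − 3(1−q), giving q = 7/12.
Since Firm 1 is indifferent in equilibrium, Firm 1's expected payoff equals the payoff from either row against (7/12, 5/12). Using Hawk: −3(7/12) + 4(5/12) = -1/12.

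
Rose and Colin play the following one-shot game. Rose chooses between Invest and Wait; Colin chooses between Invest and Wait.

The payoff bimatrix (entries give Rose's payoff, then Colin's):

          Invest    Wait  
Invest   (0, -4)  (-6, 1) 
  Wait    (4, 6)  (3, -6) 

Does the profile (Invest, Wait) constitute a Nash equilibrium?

No

At (Invest, Wait), Rose earns -6; switching to Wait would give 3, so Rose would deviate.
Colin earns 1; switching to Invest would give -4, so Colin has no profitable deviation.
Since at least one player can profitably deviate, this is not a Nash equilibrium.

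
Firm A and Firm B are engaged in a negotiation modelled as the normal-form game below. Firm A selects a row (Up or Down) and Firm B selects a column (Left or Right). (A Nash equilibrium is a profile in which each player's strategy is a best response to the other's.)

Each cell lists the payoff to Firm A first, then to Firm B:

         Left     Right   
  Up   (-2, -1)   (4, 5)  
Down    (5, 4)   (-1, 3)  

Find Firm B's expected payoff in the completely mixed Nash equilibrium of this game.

First find x, the probability Firm A plays Up, from Firm B's indifference between Left and Right: −x + 4(1−x) = 5x + 3(1−x), giving x = 1/7.
Since Firm B is indifferent in equilibrium, Firm B's expected payoff equals the payoff from either column against (1/7, 6/7). Using Left: −(1/7) + 4(6/7) = 23/7.

23/7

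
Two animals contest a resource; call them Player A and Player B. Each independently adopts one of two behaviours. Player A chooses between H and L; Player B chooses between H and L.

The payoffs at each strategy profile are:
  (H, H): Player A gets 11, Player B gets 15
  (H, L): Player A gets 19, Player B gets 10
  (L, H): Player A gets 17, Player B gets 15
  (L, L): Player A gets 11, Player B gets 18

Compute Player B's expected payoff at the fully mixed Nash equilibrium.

15

First find p, the probability Player A plays H, from Player B's indifference between H and L: 15p + 15(1−p) = 10p + 18(1−p), giving p = 3/8.
Since Player B is indifferent in equilibrium, Player B's expected payoff equals the payoff from either column against (3/8, 5/8). Using H: 15(3/8) + 15(5/8) = 15.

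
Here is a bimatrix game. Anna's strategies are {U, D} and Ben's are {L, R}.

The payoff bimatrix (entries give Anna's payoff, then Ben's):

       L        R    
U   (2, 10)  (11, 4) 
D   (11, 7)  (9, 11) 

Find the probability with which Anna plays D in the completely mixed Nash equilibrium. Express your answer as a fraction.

Let x be the probability that Anna plays U. In a completely mixed equilibrium, Ben must be indifferent between L and R.
Ben's expected payoff from L is 10x + 7(1−x); from R it is 4x + 11(1−x).
Setting these equal: 3x + 7 = −7x + 11, so x = 2/5.
Therefore Anna plays D with probability 1 − 2/5 = 3/5.

3/5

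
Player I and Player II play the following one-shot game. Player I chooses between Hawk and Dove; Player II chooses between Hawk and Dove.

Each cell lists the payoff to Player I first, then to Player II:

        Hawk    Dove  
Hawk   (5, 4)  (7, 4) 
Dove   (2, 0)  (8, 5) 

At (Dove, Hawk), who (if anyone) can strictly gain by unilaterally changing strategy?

Both

Player I at (Dove, Hawk) earns 2; deviating to Hawk yields 5 — a strict improvement.
Player II earns 0; deviating to Dove yields 5 — a strict improvement.
Both Player I and Player II have strictly profitable deviations.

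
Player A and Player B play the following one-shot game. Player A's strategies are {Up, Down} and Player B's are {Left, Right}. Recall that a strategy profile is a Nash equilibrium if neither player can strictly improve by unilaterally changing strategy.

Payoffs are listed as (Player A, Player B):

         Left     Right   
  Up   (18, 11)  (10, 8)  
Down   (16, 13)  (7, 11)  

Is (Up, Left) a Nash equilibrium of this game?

At (Up, Left), Player A earns 18; switching to Down would give 16, so Player A has no profitable deviation.
Player B earns 11; switching to Right would give 8, so Player B has no profitable deviation.
Neither player can gain by a unilateral deviation, so this profile is a Nash equilibrium.

Yes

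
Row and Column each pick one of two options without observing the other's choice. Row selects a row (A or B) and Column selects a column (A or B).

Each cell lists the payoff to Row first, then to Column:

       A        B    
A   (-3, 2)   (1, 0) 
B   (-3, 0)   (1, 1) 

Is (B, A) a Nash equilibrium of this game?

No

At (B, A), Row earns -3; switching to A would give -3, so Row has no profitable deviation.
Column earns 0; switching to B would give 1, so Column would deviate.
Since at least one player can profitably deviate, this is not a Nash equilibrium.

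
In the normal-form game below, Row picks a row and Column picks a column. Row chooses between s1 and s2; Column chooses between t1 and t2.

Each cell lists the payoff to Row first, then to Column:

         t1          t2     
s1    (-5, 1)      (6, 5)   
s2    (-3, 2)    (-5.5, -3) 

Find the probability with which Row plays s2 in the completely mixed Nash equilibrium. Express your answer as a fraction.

Let r be the probability that Row plays s1. In a completely mixed equilibrium, Column must be indifferent between t1 and t2.
Column's expected payoff from t1 is r + 2(1−r); from t2 it is 5r − 3(1−r).
Setting these equal: −r + 2 = 8r − 3, so r = 5/9.
Therefore Row plays s2 with probability 1 − 5/9 = 4/9.

4/9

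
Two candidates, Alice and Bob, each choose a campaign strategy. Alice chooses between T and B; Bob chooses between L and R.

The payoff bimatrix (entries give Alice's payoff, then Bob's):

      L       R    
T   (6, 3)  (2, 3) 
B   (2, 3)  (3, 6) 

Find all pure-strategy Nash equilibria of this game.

(T, L) and (B, R)

(T, L): Alice gets 6 ≥ 2 from B, and Bob gets 3 ≥ 3 from R — Nash equilibrium.
(T, R): Alice prefers B (3 > 2) — not an equilibrium.
(B, L): Alice prefers T (6 > 2); Bob prefers R (6 > 3) — not an equilibrium.
(B, R): Alice gets 3 ≥ 2 from T, and Bob gets 6 ≥ 3 from L — Nash equilibrium.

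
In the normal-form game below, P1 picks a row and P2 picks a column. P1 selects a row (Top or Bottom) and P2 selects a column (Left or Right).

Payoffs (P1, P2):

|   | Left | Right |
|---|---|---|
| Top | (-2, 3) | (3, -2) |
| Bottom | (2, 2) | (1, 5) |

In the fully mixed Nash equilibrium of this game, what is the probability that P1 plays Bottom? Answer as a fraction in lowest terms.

Let p be the probability that P1 plays Top. In a completely mixed equilibrium, P2 must be indifferent between Left and Right.
P2's expected payoff from Left is 3p + 2(1−p); from Right it is −2p + 5(1−p).
Setting these equal: p + 2 = −7p + 5, so p = 3/8.
Therefore P1 plays Bottom with probability 1 − 3/8 = 5/8.

5/8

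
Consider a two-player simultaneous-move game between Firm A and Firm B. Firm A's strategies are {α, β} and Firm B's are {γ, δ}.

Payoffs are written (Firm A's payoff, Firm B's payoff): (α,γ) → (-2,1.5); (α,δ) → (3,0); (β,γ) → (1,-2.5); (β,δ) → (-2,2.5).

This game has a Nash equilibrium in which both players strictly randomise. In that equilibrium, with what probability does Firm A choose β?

3/13

Let r be the probability that Firm A plays α. In a completely mixed equilibrium, Firm B must be indifferent between γ and δ.
Firm B's expected payoff from γ is 1.5r − 2.5(1−r); from δ it is 2.5(1−r).
Setting these equal: 4r − 2.5 = −2.5r + 2.5, so r = 10/13.
Therefore Firm A plays β with probability 1 − 10/13 = 3/13.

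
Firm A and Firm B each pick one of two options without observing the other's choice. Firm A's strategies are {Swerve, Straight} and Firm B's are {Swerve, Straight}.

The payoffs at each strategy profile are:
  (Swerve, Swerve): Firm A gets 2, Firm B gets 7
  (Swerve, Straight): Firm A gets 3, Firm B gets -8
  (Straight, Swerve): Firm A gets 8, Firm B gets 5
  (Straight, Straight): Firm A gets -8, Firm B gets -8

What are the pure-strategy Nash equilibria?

(Swerve, Swerve): Firm A prefers Straight (8 > 2) — not an equilibrium.
(Swerve, Straight): Firm B prefers Swerve (7 > -8) — not an equilibrium.
(Straight, Swerve): Firm A gets 8 ≥ 2 from Swerve, and Firm B gets 5 ≥ -8 from Straight — Nash equilibrium.
(Straight, Straight): Firm A prefers Swerve (3 > -8); Firm B prefers Swerve (5 > -8) — not an equilibrium.

(Straight, Swerve)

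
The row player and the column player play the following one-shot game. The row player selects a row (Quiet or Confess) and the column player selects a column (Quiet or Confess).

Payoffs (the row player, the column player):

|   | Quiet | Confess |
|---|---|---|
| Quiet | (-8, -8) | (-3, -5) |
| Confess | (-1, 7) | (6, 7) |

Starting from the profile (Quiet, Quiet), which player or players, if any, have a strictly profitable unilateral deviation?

The row player at (Quiet, Quiet) earns -8; deviating to Confess yields -1 — a strict improvement.
The column player earns -8; deviating to Confess yields -5 — a strict improvement.
Both the row player and the column player have strictly profitable deviations.

Both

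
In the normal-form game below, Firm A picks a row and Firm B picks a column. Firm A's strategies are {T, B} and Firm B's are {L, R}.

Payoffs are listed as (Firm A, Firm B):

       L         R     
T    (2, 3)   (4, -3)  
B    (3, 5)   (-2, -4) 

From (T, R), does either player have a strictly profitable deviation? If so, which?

Firm B

Firm A at (T, R) earns 4; deviating to B yields -2 — not better.
Firm B earns -3; deviating to L yields 3 — a strict improvement.
Only Firm B has a strictly profitable deviation.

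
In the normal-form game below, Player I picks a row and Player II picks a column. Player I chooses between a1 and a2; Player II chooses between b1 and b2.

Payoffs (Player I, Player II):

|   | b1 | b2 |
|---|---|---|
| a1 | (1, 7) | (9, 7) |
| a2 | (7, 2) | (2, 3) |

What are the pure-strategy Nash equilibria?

(a1, b1): Player I prefers a2 (7 > 1) — not an equilibrium.
(a1, b2): Player I gets 9 ≥ 2 from a2, and Player II gets 7 ≥ 7 from b1 — Nash equilibrium.
(a2, b1): Player II prefers b2 (3 > 2) — not an equilibrium.
(a2, b2): Player I prefers a1 (9 > 2) — not an equilibrium.

(a1, b2)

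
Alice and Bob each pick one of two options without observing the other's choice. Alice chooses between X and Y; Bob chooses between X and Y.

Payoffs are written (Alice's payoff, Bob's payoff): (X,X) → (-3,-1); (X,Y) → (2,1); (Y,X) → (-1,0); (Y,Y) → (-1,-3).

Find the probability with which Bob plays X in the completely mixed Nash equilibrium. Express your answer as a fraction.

Let q be the probability that Bob plays X. In a completely mixed equilibrium, Alice must be indifferent between X and Y.
Alice's expected payoff from X is −3q + 2(1−q); from Y it is −q − (1−q).
Setting these equal: −5q + 2 = -1, so q = 3/5.

3/5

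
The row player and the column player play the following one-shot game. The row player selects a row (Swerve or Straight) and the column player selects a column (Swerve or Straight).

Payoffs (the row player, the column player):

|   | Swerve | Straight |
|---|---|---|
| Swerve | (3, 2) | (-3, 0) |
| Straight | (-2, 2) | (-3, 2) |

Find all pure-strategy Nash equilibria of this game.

(Swerve, Swerve): the row player gets 3 ≥ -2 from Straight, and the column player gets 2 ≥ 0 from Straight — Nash equilibrium.
(Swerve, Straight): the column player prefers Swerve (2 > 0) — not an equilibrium.
(Straight, Swerve): the row player prefers Swerve (3 > -2) — not an equilibrium.
(Straight, Straight): the row player gets -3 ≥ -3 from Swerve, and the column player gets 2 ≥ 2 from Swerve — Nash equilibrium.

(Swerve, Swerve) and (Straight, Straight)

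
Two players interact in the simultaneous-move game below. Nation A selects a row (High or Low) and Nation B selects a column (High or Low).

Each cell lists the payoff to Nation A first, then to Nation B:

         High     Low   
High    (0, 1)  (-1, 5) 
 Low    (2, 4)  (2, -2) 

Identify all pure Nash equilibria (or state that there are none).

(Low, High)

(High, High): Nation A prefers Low (2 > 0); Nation B prefers Low (5 > 1) — not an equilibrium.
(High, Low): Nation A prefers Low (2 > -1) — not an equilibrium.
(Low, High): Nation A gets 2 ≥ 0 from High, and Nation B gets 4 ≥ -2 from Low — Nash equilibrium.
(Low, Low): Nation B prefers High (4 > -2) — not an equilibrium.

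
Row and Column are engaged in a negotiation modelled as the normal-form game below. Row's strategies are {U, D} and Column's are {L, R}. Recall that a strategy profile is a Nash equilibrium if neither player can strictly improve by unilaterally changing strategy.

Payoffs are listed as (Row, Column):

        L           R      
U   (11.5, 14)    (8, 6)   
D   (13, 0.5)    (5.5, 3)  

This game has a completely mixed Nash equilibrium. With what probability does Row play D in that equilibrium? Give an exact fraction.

16/21

Let x be the probability that Row plays U. In a completely mixed equilibrium, Column must be indifferent between L and R.
Column's expected payoff from L is 14x + 0.5(1−x); from R it is 6x + 3(1−x).
Setting these equal: 13.5x + 0.5 = 3x + 3, so x = 5/21.
Therefore Row plays D with probability 1 − 5/21 = 16/21.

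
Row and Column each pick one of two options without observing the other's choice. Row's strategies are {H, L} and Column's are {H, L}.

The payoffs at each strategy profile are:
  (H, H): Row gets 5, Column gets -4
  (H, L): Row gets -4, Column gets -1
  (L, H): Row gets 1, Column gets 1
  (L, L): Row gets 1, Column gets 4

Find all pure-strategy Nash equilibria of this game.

(L, L)

(H, H): Column prefers L (-1 > -4) — not an equilibrium.
(H, L): Row prefers L (1 > -4) — not an equilibrium.
(L, H): Row prefers H (5 > 1); Column prefers L (4 > 1) — not an equilibrium.
(L, L): Row gets 1 ≥ -4 from H, and Column gets 4 ≥ 1 from H — Nash equilibrium.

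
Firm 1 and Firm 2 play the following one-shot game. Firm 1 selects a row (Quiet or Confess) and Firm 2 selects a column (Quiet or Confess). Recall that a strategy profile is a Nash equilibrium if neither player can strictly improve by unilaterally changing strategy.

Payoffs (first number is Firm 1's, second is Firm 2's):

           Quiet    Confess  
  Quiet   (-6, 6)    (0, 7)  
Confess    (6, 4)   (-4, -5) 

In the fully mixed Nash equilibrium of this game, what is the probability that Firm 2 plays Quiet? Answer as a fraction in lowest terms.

1/4

Let q be the probability that Firm 2 plays Quiet. In a completely mixed equilibrium, Firm 1 must be indifferent between Quiet and Confess.
Firm 1's expected payoff from Quiet is −6q; from Confess it is 6q − 4(1−q).
Setting these equal: −6q = 10q − 4, so q = 1/4.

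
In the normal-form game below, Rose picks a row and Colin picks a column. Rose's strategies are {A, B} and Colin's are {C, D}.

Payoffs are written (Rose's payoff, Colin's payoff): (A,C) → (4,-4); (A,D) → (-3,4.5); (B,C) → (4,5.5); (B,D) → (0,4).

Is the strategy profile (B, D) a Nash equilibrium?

At (B, D), Rose earns 0; switching to A would give -3, so Rose has no profitable deviation.
Colin earns 4; switching to C would give 5.5, so Colin would deviate.
Since at least one player can profitably deviate, this is not a Nash equilibrium.

No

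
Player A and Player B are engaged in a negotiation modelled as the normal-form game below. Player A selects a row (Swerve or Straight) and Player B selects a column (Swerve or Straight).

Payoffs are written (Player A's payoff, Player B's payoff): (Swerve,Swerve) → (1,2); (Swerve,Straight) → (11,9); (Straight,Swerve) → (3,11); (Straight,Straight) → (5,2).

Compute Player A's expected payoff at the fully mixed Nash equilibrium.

7/2

First find q, the probability Player B plays Swerve, from Player A's indifference between Swerve and Straight: q + 11(1−q) = 3q + 5(1−q), giving q = 3/4.
Since Player A is indifferent in equilibrium, Player A's expected payoff equals the payoff from either row against (3/4, 1/4). Using Swerve: (3/4) + 11(1/4) = 7/2.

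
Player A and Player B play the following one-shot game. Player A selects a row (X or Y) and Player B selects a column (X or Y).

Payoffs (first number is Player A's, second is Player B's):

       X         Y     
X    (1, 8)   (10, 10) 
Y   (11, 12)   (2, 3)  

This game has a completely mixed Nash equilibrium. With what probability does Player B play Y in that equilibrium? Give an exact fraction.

Let c be the probability that Player B plays X. In a completely mixed equilibrium, Player A must be indifferent between X and Y.
Player A's expected payoff from X is c + 10(1−c); from Y it is 11c + 2(1−c).
Setting these equal: −9c + 10 = 9c + 2, so c = 4/9.
Therefore Player B plays Y with probability 1 − 4/9 = 5/9.

5/9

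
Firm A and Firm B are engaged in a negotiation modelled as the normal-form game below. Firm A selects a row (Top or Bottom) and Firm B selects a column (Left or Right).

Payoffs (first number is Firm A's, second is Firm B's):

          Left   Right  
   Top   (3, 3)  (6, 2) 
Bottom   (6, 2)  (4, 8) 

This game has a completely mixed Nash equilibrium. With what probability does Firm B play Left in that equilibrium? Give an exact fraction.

2/5

Let c be the probability that Firm B plays Left. In a completely mixed equilibrium, Firm A must be indifferent between Top and Bottom.
Firm A's expected payoff from Top is 3c + 6(1−c); from Bottom it is 6c + 4(1−c).
Setting these equal: −3c + 6 = 2c + 4, so c = 2/5.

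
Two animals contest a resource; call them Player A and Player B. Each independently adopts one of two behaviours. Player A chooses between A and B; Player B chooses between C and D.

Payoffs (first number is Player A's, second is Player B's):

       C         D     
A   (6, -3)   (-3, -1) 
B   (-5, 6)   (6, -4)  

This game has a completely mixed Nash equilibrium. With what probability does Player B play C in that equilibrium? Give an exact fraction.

Let c be the probability that Player B plays C. In a completely mixed equilibrium, Player A must be indifferent between A and B.
Player A's expected payoff from A is 6c − 3(1−c); from B it is −5c + 6(1−c).
Setting these equal: 9c − 3 = −11c + 6, so c = 9/20.

9/20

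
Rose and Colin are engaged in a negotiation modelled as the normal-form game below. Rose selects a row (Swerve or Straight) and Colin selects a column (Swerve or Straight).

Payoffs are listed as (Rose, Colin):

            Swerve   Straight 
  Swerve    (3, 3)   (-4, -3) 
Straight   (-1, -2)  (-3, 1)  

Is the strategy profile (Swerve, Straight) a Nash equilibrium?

At (Swerve, Straight), Rose earns -4; switching to Straight would give -3, so Rose would deviate.
Colin earns -3; switching to Swerve would give 3, so Colin would deviate.
Since at least one player can profitably deviate, this is not a Nash equilibrium.

No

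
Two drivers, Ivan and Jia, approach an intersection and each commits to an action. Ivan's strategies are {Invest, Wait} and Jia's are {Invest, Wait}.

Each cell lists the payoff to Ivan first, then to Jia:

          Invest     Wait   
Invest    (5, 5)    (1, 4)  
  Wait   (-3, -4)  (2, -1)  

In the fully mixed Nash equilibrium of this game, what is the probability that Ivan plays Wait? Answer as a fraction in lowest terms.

1/4

Let r be the probability that Ivan plays Invest. In a completely mixed equilibrium, Jia must be indifferent between Invest and Wait.
Jia's expected payoff from Invest is 5r − 4(1−r); from Wait it is 4r − (1−r).
Setting these equal: 9r − 4 = 5r − 1, so r = 3/4.
Therefore Ivan plays Wait with probability 1 − 3/4 = 1/4.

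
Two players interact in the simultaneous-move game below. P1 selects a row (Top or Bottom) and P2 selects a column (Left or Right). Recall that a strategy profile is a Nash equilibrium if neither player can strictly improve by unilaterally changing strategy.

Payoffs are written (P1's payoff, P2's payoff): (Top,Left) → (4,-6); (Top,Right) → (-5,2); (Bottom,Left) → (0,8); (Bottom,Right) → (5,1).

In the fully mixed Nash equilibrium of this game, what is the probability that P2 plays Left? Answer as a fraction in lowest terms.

Let q be the probability that P2 plays Left. In a completely mixed equilibrium, P1 must be indifferent between Top and Bottom.
P1's expected payoff from Top is 4q − 5(1−q); from Bottom it is 5(1−q).
Setting these equal: 9q − 5 = −5q + 5, so q = 5/7.

5/7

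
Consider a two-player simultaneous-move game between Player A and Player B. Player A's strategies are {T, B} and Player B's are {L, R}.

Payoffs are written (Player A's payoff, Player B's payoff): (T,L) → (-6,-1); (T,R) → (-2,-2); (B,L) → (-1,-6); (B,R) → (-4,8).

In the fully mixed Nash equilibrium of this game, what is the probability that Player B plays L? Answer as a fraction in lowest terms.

Let y be the probability that Player B plays L. In a completely mixed equilibrium, Player A must be indifferent between T and B.
Player A's expected payoff from T is −6y − 2(1−y); from B it is −y − 4(1−y).
Setting these equal: −4y − 2 = 3y − 4, so y = 2/7.

2/7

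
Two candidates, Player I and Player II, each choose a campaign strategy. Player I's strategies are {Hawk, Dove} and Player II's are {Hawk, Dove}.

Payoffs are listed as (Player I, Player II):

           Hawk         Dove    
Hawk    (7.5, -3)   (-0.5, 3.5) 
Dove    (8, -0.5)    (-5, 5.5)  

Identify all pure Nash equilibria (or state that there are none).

(Hawk, Hawk): Player I prefers Dove (8 > 7.5); Player II prefers Dove (3.5 > -3) — not an equilibrium.
(Hawk, Dove): Player I gets -0.5 ≥ -5 from Dove, and Player II gets 3.5 ≥ -3 from Hawk — Nash equilibrium.
(Dove, Hawk): Player II prefers Dove (5.5 > -0.5) — not an equilibrium.
(Dove, Dove): Player I prefers Hawk (-0.5 > -5) — not an equilibrium.

(Hawk, Dove)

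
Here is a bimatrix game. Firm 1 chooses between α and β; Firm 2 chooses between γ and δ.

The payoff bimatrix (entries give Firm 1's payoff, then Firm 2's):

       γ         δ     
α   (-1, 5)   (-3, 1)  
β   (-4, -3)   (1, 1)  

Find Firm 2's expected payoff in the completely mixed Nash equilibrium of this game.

1

First find x, the probability Firm 1 plays α, from Firm 2's indifference between γ and δ: 5x − 3(1−x) = x + (1−x), giving x = 1/2.
Since Firm 2 is indifferent in equilibrium, Firm 2's expected payoff equals the payoff from either column against (1/2, 1/2). Using γ: 5(1/2) − 3(1/2) = 1.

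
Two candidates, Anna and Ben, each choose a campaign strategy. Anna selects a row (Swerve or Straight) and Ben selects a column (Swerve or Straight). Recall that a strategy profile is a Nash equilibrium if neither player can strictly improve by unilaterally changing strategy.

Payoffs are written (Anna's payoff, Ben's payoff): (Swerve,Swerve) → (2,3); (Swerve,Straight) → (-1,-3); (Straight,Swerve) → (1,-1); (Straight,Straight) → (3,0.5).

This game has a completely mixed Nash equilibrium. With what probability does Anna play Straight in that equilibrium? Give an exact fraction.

Let p be the probability that Anna plays Swerve. In a completely mixed equilibrium, Ben must be indifferent between Swerve and Straight.
Ben's expected payoff from Swerve is 3p − (1−p); from Straight it is −3p + 0.5(1−p).
Setting these equal: 4p − 1 = −3.5p + 0.5, so p = 1/5.
Therefore Anna plays Straight with probability 1 − 1/5 = 4/5.

4/5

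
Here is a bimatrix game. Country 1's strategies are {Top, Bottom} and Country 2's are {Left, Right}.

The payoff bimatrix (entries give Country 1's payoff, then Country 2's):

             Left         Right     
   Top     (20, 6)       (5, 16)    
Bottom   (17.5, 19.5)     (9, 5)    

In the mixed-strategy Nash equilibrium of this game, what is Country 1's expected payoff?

First find q, the probability Country 2 plays Left, from Country 1's indifference between Top and Bottom: 20q + 5(1−q) = 17.5q + 9(1−q), giving q = 8/13.
Since Country 1 is indifferent in equilibrium, Country 1's expected payoff equals the payoff from either row against (8/13, 5/13). Using Top: 20(8/13) + 5(5/13) = 185/13.

185/13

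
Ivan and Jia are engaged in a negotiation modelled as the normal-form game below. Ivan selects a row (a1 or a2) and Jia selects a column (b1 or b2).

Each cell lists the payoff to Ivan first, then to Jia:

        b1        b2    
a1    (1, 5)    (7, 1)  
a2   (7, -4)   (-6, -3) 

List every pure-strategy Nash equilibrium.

none

(a1, b1): Ivan prefers a2 (7 > 1) — not an equilibrium.
(a1, b2): Jia prefers b1 (5 > 1) — not an equilibrium.
(a2, b1): Jia prefers b2 (-3 > -4) — not an equilibrium.
(a2, b2): Ivan prefers a1 (7 > -6) — not an equilibrium.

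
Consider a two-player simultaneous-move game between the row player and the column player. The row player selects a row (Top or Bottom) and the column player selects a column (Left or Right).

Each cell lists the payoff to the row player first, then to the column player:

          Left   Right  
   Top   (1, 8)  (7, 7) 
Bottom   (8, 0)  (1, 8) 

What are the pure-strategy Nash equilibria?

none

(Top, Left): the row player prefers Bottom (8 > 1) — not an equilibrium.
(Top, Right): the column player prefers Left (8 > 7) — not an equilibrium.
(Bottom, Left): the column player prefers Right (8 > 0) — not an equilibrium.
(Bottom, Right): the row player prefers Top (7 > 1) — not an equilibrium.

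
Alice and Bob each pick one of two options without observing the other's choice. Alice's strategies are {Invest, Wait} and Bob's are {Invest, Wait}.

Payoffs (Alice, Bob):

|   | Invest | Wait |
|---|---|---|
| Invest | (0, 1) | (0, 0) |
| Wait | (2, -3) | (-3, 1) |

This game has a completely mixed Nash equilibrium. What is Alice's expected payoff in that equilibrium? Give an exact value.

First find y, the probability Bob plays Invest, from Alice's indifference between Invest and Wait: 0 = 2y − 3(1−y), giving y = 3/5.
Since Alice is indifferent in equilibrium, Alice's expected payoff equals the payoff from either row against (3/5, 2/5). Using Invest: 0 = 0.

0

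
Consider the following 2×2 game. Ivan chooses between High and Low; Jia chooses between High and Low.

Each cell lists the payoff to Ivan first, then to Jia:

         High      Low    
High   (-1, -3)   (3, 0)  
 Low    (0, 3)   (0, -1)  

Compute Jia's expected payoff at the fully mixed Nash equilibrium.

First find p, the probability Ivan plays High, from Jia's indifference between High and Low: −3p + 3(1−p) = −(1−p), giving p = 4/7.
Since Jia is indifferent in equilibrium, Jia's expected payoff equals the payoff from either column against (4/7, 3/7). Using High: −3(4/7) + 3(3/7) = -3/7.

-3/7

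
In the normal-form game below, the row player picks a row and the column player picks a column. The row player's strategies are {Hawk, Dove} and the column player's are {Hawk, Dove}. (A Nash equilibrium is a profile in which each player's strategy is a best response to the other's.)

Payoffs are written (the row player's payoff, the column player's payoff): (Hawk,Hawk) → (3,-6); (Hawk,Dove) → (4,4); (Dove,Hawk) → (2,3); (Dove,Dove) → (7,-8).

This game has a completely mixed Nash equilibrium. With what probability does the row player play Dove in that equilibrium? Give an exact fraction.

Let r be the probability that the row player plays Hawk. In a completely mixed equilibrium, the column player must be indifferent between Hawk and Dove.
The column player's expected payoff from Hawk is −6r + 3(1−r); from Dove it is 4r − 8(1−r).
Setting these equal: −9r + 3 = 12r − 8, so r = 11/21.
Therefore the row player plays Dove with probability 1 − 11/21 = 10/21.

10/21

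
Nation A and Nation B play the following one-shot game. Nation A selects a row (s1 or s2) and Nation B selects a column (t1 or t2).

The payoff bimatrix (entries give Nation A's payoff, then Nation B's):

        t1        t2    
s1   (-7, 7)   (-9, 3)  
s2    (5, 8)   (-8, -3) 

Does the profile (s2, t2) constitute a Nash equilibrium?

No

At (s2, t2), Nation A earns -8; switching to s1 would give -9, so Nation A has no profitable deviation.
Nation B earns -3; switching to t1 would give 8, so Nation B would deviate.
Since at least one player can profitably deviate, this is not a Nash equilibrium.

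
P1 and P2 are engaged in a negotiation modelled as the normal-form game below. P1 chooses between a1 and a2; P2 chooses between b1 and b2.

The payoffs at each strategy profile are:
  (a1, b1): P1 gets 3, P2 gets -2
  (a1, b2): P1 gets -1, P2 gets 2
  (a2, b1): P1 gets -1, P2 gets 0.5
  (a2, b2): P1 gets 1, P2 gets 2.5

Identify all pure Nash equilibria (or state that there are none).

(a1, b1): P2 prefers b2 (2 > -2) — not an equilibrium.
(a1, b2): P1 prefers a2 (1 > -1) — not an equilibrium.
(a2, b1): P1 prefers a1 (3 > -1); P2 prefers b2 (2.5 > 0.5) — not an equilibrium.
(a2, b2): P1 gets 1 ≥ -1 from a1, and P2 gets 2.5 ≥ 0.5 from b1 — Nash equilibrium.

(a2, b2)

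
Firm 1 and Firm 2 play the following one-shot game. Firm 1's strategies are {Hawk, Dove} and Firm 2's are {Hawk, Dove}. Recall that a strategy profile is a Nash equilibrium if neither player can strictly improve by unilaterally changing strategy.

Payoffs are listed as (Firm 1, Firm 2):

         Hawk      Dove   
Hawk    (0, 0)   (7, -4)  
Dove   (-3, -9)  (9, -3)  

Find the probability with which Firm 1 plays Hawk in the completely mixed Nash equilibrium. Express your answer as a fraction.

3/5

Let p be the probability that Firm 1 plays Hawk. In a completely mixed equilibrium, Firm 2 must be indifferent between Hawk and Dove.
Firm 2's expected payoff from Hawk is −9(1−p); from Dove it is −4p − 3(1−p).
Setting these equal: 9p − 9 = −p − 3, so p = 3/5.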